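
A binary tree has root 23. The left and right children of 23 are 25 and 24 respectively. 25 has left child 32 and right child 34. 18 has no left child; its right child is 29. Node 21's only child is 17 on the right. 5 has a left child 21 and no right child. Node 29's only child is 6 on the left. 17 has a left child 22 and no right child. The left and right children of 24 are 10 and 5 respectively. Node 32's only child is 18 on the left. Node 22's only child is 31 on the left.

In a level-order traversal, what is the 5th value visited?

34

Level-order visits nodes level by level from the root, left to right within each level.
Level 0: 23
Level 1: 25, 24
Level 2: 32, 34, 10, 5
Level 3: 18, 21
Level 4: 29, 17
Level 5: 6, 22
Level 6: 31
Full level-order sequence: 23, 25, 24, 32, 34, 10, 5, 18, 21, 29, 17, 6, 22, 31.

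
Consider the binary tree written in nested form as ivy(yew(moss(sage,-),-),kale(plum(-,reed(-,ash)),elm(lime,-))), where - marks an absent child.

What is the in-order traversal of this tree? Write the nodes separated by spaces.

In-order visits the left subtree, then the node, then the right subtree.
At ivy: go left to yew.
  At yew: go left to moss.
    At moss: go left to sage.
      sage is a leaf — visit sage.
    Visit moss.
    At moss: no right child.
  Visit yew.
  At yew: no right child.
Visit ivy.
At ivy: go right to kale.
  At kale: go left to plum.
    At plum: no left child.
    Visit plum.
    At plum: go right to reed.
      At reed: no left child.
      Visit reed.
      At reed: go right to ash.
        ash is a leaf — visit ash.
  Visit kale.
  At kale: go right to elm.
    At elm: go left to lime.
      lime is a leaf — visit lime.
    Visit elm.
    At elm: no right child.

sage moss yew ivy plum reed ash kale lime elm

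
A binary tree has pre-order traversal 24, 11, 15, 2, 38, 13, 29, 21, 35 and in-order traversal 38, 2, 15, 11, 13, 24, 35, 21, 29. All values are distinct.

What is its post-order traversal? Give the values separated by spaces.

38 2 15 13 11 35 21 29 24

The first element of pre-order is the root; it splits in-order into left and right subtrees.
Root 24: left subtree has 5 nodes {38, 2, 15, 11, 13}, right has 3 {35, 21, 29}.
  Root 11: left subtree has 3 nodes {38, 2, 15}, right has 1 {13}.
    Root 15: left subtree has 2 nodes {38, 2}, right has 0 { }.
      Root 2: left subtree has 1 node {38}, right has 0 { }.
  Root 29: left subtree has 2 nodes {35, 21}, right has 0 { }.
    Root 21: left subtree has 1 node {35}, right has 0 { }.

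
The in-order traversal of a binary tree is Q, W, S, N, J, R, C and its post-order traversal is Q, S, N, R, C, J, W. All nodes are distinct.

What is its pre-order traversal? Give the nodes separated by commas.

W, Q, J, N, S, C, R

The last element of post-order is the root; it splits in-order into left and right subtrees.
Root W: left subtree has 1 node {Q}, right has 5 {S, N, J, R, C}.
  Root J: left subtree has 2 nodes {S, N}, right has 2 {R, C}.
    Root N: left subtree has 1 node {S}, right has 0 { }.
    Root C: left subtree has 1 node {R}, right has 0 { }.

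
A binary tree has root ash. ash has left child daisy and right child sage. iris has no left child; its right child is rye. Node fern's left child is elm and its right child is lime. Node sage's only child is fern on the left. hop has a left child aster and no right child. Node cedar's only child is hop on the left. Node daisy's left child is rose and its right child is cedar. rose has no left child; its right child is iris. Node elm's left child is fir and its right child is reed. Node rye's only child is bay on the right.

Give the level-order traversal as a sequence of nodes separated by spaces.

Level-order visits nodes level by level from the root, left to right within each level.
Level 0: ash
Level 1: daisy, sage
Level 2: rose, cedar, fern
Level 3: iris, hop, elm, lime
Level 4: rye, aster, fir, reed
Level 5: bay

ash daisy sage rose cedar fern iris hop elm lime rye aster fir reed bay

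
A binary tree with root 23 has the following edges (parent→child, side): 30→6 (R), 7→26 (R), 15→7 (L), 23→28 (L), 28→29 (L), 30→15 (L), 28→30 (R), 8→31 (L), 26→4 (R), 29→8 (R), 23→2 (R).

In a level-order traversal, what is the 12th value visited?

Level-order visits nodes level by level from the root, left to right within each level.
Level 0: 23
Level 1: 28, 2
Level 2: 29, 30
Level 3: 8, 15, 6
Level 4: 31, 7
Level 5: 26
Level 6: 4
Full level-order sequence: 23, 28, 2, 29, 30, 8, 15, 6, 31, 7, 26, 4.

4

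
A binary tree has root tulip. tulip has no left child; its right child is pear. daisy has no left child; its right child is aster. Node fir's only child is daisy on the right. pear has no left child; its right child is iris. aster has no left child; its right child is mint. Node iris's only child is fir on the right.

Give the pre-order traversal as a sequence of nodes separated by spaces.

tulip pear iris fir daisy aster mint

Pre-order visits the node, then its left subtree, then its right subtree.
Visit tulip.
At tulip: no left child.
At tulip: go right to pear.
  Visit pear.
  At pear: no left child.
  At pear: go right to iris.
    Visit iris.
    At iris: no left child.
    At iris: go right to fir.
      Visit fir.
      At fir: no left child.
      At fir: go right to daisy.
        Visit daisy.
        At daisy: no left child.
        At daisy: go right to aster.
          Visit aster.
          At aster: no left child.
          At aster: go right to mint.
            mint is a leaf — visit mint.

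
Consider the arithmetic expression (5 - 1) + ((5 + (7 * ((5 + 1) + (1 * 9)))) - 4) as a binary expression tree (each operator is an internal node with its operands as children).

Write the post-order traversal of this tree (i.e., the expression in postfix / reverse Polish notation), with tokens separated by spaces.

5 1 - 5 7 5 1 + 1 9 * + * + 4 - +

Post-order on an expression tree gives postfix notation: for each operator, emit left operand, right operand, then the operator.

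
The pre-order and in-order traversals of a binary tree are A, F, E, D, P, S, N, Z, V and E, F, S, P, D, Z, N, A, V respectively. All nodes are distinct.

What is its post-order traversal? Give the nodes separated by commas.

E, S, P, Z, N, D, F, V, A

The first element of pre-order is the root; it splits in-order into left and right subtrees.
Root A: left subtree has 7 nodes {E, F, S, P, D, Z, N}, right has 1 {V}.
  Root F: left subtree has 1 node {E}, right has 5 {S, P, D, Z, N}.
    Root D: left subtree has 2 nodes {S, P}, right has 2 {Z, N}.
      Root P: left subtree has 1 node {S}, right has 0 { }.
      Root N: left subtree has 1 node {Z}, right has 0 { }.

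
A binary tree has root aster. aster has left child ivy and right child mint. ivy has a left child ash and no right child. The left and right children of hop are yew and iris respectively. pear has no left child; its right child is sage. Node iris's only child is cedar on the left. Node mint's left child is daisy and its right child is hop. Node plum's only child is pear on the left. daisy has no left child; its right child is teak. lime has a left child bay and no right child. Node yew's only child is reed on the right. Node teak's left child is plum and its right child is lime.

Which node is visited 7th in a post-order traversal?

lime

Post-order visits the left subtree, then the right subtree, then the node.
At aster: go left to ivy.
  At ivy: go left to ash.
    ash is a leaf — visit ash.
  At ivy: no right child.
  Visit ivy.
At aster: go right to mint.
  At mint: go left to daisy.
    At daisy: no left child.
    At daisy: go right to teak.
      At teak: go left to plum.
        At plum: go left to pear.
          At pear: no left child.
          At pear: go right to sage.
            sage is a leaf — visit sage.
          Visit pear.
        At plum: no right child.
        Visit plum.
      At teak: go right to lime.
        At lime: go left to bay.
          bay is a leaf — visit bay.
        At lime: no right child.
        Visit lime.
      Visit teak.
    Visit daisy.
  At mint: go right to hop.
    At hop: go left to yew.
      At yew: no left child.
      At yew: go right to reed.
        reed is a leaf — visit reed.
      Visit yew.
    At hop: go right to iris.
      At iris: go left to cedar.
        cedar is a leaf — visit cedar.
      At iris: no right child.
      Visit iris.
    Visit hop.
  Visit mint.
Visit aster.
Full post-order sequence: ash, ivy, sage, pear, plum, bay, lime, teak, daisy, reed, yew, cedar, iris, hop, mint, aster.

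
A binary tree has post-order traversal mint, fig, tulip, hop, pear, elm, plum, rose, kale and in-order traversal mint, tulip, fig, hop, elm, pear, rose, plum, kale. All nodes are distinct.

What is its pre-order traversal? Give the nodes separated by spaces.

kale rose elm hop tulip mint fig pear plum

The last element of post-order is the root; it splits in-order into left and right subtrees.
Root kale: left subtree has 8 nodes {mint, tulip, fig, hop, elm, pear, rose, plum}, right has 0 { }.
  Root rose: left subtree has 6 nodes {mint, tulip, fig, hop, elm, pear}, right has 1 {plum}.
    Root elm: left subtree has 4 nodes {mint, tulip, fig, hop}, right has 1 {pear}.
      Root hop: left subtree has 3 nodes {mint, tulip, fig}, right has 0 { }.
        Root tulip: left subtree has 1 node {mint}, right has 1 {fig}.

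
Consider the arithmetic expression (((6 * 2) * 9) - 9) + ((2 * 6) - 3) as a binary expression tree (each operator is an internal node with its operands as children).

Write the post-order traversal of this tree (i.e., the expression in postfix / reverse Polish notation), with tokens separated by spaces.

Post-order on an expression tree gives postfix notation: for each operator, emit left operand, right operand, then the operator.

6 2 * 9 * 9 - 2 6 * 3 - +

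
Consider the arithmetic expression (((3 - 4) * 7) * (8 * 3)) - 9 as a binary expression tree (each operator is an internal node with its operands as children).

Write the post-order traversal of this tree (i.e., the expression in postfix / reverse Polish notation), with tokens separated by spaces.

Post-order on an expression tree gives postfix notation: for each operator, emit left operand, right operand, then the operator.

3 4 - 7 * 8 3 * * 9 -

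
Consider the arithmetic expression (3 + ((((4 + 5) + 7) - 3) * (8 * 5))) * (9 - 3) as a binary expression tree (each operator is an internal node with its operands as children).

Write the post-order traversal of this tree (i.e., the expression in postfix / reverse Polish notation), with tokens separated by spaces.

Post-order on an expression tree gives postfix notation: for each operator, emit left operand, right operand, then the operator.

3 4 5 + 7 + 3 - 8 5 * * + 9 3 - *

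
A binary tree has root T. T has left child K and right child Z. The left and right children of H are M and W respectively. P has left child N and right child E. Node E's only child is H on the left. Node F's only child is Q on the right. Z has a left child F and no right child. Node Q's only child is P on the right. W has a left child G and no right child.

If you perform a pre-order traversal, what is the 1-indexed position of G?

Pre-order visits the node, then its left subtree, then its right subtree.
Visit T.
At T: go left to K.
  K is a leaf — visit K.
At T: go right to Z.
  Visit Z.
  At Z: go left to F.
    Visit F.
    At F: no left child.
    At F: go right to Q.
      Visit Q.
      At Q: no left child.
      At Q: go right to P.
        Visit P.
        At P: go left to N.
          N is a leaf — visit N.
        At P: go right to E.
          Visit E.
          At E: go left to H.
            Visit H.
            At H: go left to M.
              M is a leaf — visit M.
            At H: go right to W.
              Visit W.
              At W: go left to G.
                G is a leaf — visit G.
              At W: no right child.
          At E: no right child.
  At Z: no right child.
Full pre-order sequence: T, K, Z, F, Q, P, N, E, H, M, W, G.

12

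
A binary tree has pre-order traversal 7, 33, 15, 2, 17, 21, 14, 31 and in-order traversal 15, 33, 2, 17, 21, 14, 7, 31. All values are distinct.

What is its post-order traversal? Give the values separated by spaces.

The first element of pre-order is the root; it splits in-order into left and right subtrees.
Root 7: left subtree has 6 nodes {15, 33, 2, 17, 21, 14}, right has 1 {31}.
  Root 33: left subtree has 1 node {15}, right has 4 {2, 17, 21, 14}.
    Root 2: left subtree has 0 nodes { }, right has 3 {17, 21, 14}.
      Root 17: left subtree has 0 nodes { }, right has 2 {21, 14}.
        Root 21: left subtree has 0 nodes { }, right has 1 {14}.

15 14 21 17 2 33 31 7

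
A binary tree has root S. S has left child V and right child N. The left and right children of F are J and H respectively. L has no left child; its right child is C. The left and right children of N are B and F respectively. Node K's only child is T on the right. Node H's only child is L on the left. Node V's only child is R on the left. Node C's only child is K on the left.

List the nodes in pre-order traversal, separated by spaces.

S V R N B F J H L C K T

Pre-order visits the node, then its left subtree, then its right subtree.
Visit S.
At S: go left to V.
  Visit V.
  At V: go left to R.
    R is a leaf — visit R.
  At V: no right child.
At S: go right to N.
  Visit N.
  At N: go left to B.
    B is a leaf — visit B.
  At N: go right to F.
    Visit F.
    At F: go left to J.
      J is a leaf — visit J.
    At F: go right to H.
      Visit H.
      At H: go left to L.
        Visit L.
        At L: no left child.
        At L: go right to C.
          Visit C.
          At C: go left to K.
            Visit K.
            At K: no left child.
            At K: go right to T.
              T is a leaf — visit T.
          At C: no right child.
      At H: no right child.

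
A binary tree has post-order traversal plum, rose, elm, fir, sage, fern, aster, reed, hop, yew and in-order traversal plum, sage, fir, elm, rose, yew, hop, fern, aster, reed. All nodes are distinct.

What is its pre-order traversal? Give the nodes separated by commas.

The last element of post-order is the root; it splits in-order into left and right subtrees.
Root yew: left subtree has 5 nodes {plum, sage, fir, elm, rose}, right has 4 {hop, fern, aster, reed}.
  Root sage: left subtree has 1 node {plum}, right has 3 {fir, elm, rose}.
    Root fir: left subtree has 0 nodes { }, right has 2 {elm, rose}.
      Root elm: left subtree has 0 nodes { }, right has 1 {rose}.
  Root hop: left subtree has 0 nodes { }, right has 3 {fern, aster, reed}.
    Root reed: left subtree has 2 nodes {fern, aster}, right has 0 { }.
      Root aster: left subtree has 1 node {fern}, right has 0 { }.

yew, sage, plum, fir, elm, rose, hop, reed, aster, fern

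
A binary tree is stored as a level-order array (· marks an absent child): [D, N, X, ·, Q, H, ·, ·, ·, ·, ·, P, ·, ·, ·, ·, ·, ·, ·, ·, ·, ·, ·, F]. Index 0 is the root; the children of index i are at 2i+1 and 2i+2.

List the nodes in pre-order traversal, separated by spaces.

Pre-order visits the node, then its left subtree, then its right subtree.
Visit D.
At D: go left to N.
  Visit N.
  At N: no left child.
  At N: go right to Q.
    Q is a leaf — visit Q.
At D: go right to X.
  Visit X.
  At X: go left to H.
    Visit H.
    At H: go left to P.
      Visit P.
      At P: go left to F.
        F is a leaf — visit F.
      At P: no right child.
    At H: no right child.
  At X: no right child.

D N Q X H P F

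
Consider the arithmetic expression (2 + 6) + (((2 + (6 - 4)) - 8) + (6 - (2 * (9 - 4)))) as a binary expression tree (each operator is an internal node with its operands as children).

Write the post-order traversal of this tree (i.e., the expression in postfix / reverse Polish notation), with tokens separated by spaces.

2 6 + 2 6 4 - + 8 - 6 2 9 4 - * - + +

Post-order on an expression tree gives postfix notation: for each operator, emit left operand, right operand, then the operator.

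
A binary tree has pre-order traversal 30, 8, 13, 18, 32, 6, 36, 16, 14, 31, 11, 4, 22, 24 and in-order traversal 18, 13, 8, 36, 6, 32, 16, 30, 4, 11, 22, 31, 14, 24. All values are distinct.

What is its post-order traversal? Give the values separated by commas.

The first element of pre-order is the root; it splits in-order into left and right subtrees.
Root 30: left subtree has 7 nodes {18, 13, 8, 36, 6, 32, 16}, right has 6 {4, 11, 22, 31, 14, 24}.
  Root 8: left subtree has 2 nodes {18, 13}, right has 4 {36, 6, 32, 16}.
    Root 13: left subtree has 1 node {18}, right has 0 { }.
    Root 32: left subtree has 2 nodes {36, 6}, right has 1 {16}.
      Root 6: left subtree has 1 node {36}, right has 0 { }.
  Root 14: left subtree has 4 nodes {4, 11, 22, 31}, right has 1 {24}.
    Root 31: left subtree has 3 nodes {4, 11, 22}, right has 0 { }.
      Root 11: left subtree has 1 node {4}, right has 1 {22}.

18, 13, 36, 6, 16, 32, 8, 4, 22, 11, 31, 24, 14, 30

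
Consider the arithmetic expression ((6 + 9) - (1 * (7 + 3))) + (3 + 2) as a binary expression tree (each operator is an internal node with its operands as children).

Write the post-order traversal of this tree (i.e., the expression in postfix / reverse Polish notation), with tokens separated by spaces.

Post-order on an expression tree gives postfix notation: for each operator, emit left operand, right operand, then the operator.

6 9 + 1 7 3 + * - 3 2 + +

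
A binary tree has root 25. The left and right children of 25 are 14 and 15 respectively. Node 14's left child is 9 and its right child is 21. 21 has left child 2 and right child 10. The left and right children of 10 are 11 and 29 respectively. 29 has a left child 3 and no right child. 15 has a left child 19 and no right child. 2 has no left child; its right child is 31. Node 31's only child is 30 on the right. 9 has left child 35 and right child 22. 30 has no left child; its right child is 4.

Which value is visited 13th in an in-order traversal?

29

In-order visits the left subtree, then the node, then the right subtree.
At 25: go left to 14.
  At 14: go left to 9.
    At 9: go left to 35.
      35 is a leaf — visit 35.
    Visit 9.
    At 9: go right to 22.
      22 is a leaf — visit 22.
  Visit 14.
  At 14: go right to 21.
    At 21: go left to 2.
      At 2: no left child.
      Visit 2.
      At 2: go right to 31.
        At 31: no left child.
        Visit 31.
        At 31: go right to 30.
          At 30: no left child.
          Visit 30.
          At 30: go right to 4.
            4 is a leaf — visit 4.
    Visit 21.
    At 21: go right to 10.
      At 10: go left to 11.
        11 is a leaf — visit 11.
      Visit 10.
      At 10: go right to 29.
        At 29: go left to 3.
          3 is a leaf — visit 3.
        Visit 29.
        At 29: no right child.
Visit 25.
At 25: go right to 15.
  At 15: go left to 19.
    19 is a leaf — visit 19.
  Visit 15.
  At 15: no right child.
Full in-order sequence: 35, 9, 22, 14, 2, 31, 30, 4, 21, 11, 10, 3, 29, 25, 19, 15.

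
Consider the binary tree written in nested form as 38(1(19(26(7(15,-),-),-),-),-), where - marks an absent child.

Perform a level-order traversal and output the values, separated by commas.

Level-order visits nodes level by level from the root, left to right within each level.
Level 0: 38
Level 1: 1
Level 2: 19
Level 3: 26
Level 4: 7
Level 5: 15

38, 1, 19, 26, 7, 15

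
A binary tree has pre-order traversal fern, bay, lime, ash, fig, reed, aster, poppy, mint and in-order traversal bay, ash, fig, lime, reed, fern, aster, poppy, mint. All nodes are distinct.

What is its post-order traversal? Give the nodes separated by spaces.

fig ash reed lime bay mint poppy aster fern

The first element of pre-order is the root; it splits in-order into left and right subtrees.
Root fern: left subtree has 5 nodes {bay, ash, fig, lime, reed}, right has 3 {aster, poppy, mint}.
  Root bay: left subtree has 0 nodes { }, right has 4 {ash, fig, lime, reed}.
    Root lime: left subtree has 2 nodes {ash, fig}, right has 1 {reed}.
      Root ash: left subtree has 0 nodes { }, right has 1 {fig}.
  Root aster: left subtree has 0 nodes { }, right has 2 {poppy, mint}.
    Root poppy: left subtree has 0 nodes { }, right has 1 {mint}.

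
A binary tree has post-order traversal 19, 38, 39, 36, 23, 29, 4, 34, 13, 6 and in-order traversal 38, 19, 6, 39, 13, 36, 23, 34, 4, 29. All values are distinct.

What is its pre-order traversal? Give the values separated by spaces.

6 38 19 13 39 34 23 36 4 29

The last element of post-order is the root; it splits in-order into left and right subtrees.
Root 6: left subtree has 2 nodes {38, 19}, right has 7 {39, 13, 36, 23, 34, 4, 29}.
  Root 38: left subtree has 0 nodes { }, right has 1 {19}.
  Root 13: left subtree has 1 node {39}, right has 5 {36, 23, 34, 4, 29}.
    Root 34: left subtree has 2 nodes {36, 23}, right has 2 {4, 29}.
      Root 23: left subtree has 1 node {36}, right has 0 { }.
      Root 4: left subtree has 0 nodes { }, right has 1 {29}.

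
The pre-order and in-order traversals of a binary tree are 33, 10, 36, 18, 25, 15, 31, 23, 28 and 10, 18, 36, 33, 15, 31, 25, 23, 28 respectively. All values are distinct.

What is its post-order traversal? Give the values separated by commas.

The first element of pre-order is the root; it splits in-order into left and right subtrees.
Root 33: left subtree has 3 nodes {10, 18, 36}, right has 5 {15, 31, 25, 23, 28}.
  Root 10: left subtree has 0 nodes { }, right has 2 {18, 36}.
    Root 36: left subtree has 1 node {18}, right has 0 { }.
  Root 25: left subtree has 2 nodes {15, 31}, right has 2 {23, 28}.
    Root 15: left subtree has 0 nodes { }, right has 1 {31}.
    Root 23: left subtree has 0 nodes { }, right has 1 {28}.

18, 36, 10, 31, 15, 28, 23, 25, 33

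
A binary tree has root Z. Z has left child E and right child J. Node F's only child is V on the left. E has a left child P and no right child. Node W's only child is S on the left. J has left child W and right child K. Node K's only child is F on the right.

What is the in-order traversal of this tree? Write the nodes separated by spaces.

In-order visits the left subtree, then the node, then the right subtree.
At Z: go left to E.
  At E: go left to P.
    P is a leaf — visit P.
  Visit E.
  At E: no right child.
Visit Z.
At Z: go right to J.
  At J: go left to W.
    At W: go left to S.
      S is a leaf — visit S.
    Visit W.
    At W: no right child.
  Visit J.
  At J: go right to K.
    At K: no left child.
    Visit K.
    At K: go right to F.
      At F: go left to V.
        V is a leaf — visit V.
      Visit F.
      At F: no right child.

P E Z S W J K V F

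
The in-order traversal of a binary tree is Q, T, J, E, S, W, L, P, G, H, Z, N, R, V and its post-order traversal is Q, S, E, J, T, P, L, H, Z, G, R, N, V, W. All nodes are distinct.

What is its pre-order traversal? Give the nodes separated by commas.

W, T, Q, J, E, S, V, N, G, L, P, Z, H, R

The last element of post-order is the root; it splits in-order into left and right subtrees.
Root W: left subtree has 5 nodes {Q, T, J, E, S}, right has 8 {L, P, G, H, Z, N, R, V}.
  Root T: left subtree has 1 node {Q}, right has 3 {J, E, S}.
    Root J: left subtree has 0 nodes { }, right has 2 {E, S}.
      Root E: left subtree has 0 nodes { }, right has 1 {S}.
  Root V: left subtree has 7 nodes {L, P, G, H, Z, N, R}, right has 0 { }.
    Root N: left subtree has 5 nodes {L, P, G, H, Z}, right has 1 {R}.
      Root G: left subtree has 2 nodes {L, P}, right has 2 {H, Z}.
        Root L: left subtree has 0 nodes { }, right has 1 {P}.
        Root Z: left subtree has 1 node {H}, right has 0 { }.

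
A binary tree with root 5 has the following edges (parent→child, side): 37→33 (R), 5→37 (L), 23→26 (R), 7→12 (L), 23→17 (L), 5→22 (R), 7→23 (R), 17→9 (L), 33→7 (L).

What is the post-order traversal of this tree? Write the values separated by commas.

12, 9, 17, 26, 23, 7, 33, 37, 22, 5

Post-order visits the left subtree, then the right subtree, then the node.
At 5: go left to 37.
  At 37: no left child.
  At 37: go right to 33.
    At 33: go left to 7.
      At 7: go left to 12.
        12 is a leaf — visit 12.
      At 7: go right to 23.
        At 23: go left to 17.
          At 17: go left to 9.
            9 is a leaf — visit 9.
          At 17: no right child.
          Visit 17.
        At 23: go right to 26.
          26 is a leaf — visit 26.
        Visit 23.
      Visit 7.
    At 33: no right child.
    Visit 33.
  Visit 37.
At 5: go right to 22.
  22 is a leaf — visit 22.
Visit 5.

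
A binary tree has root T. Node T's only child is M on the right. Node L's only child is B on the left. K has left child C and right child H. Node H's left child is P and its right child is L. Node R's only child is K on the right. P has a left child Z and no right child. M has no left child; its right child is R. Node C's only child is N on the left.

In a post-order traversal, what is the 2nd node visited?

Post-order visits the left subtree, then the right subtree, then the node.
At T: no left child.
At T: go right to M.
  At M: no left child.
  At M: go right to R.
    At R: no left child.
    At R: go right to K.
      At K: go left to C.
        At C: go left to N.
          N is a leaf — visit N.
        At C: no right child.
        Visit C.
      At K: go right to H.
        At H: go left to P.
          At P: go left to Z.
            Z is a leaf — visit Z.
          At P: no right child.
          Visit P.
        At H: go right to L.
          At L: go left to B.
            B is a leaf — visit B.
          At L: no right child.
          Visit L.
        Visit H.
      Visit K.
    Visit R.
  Visit M.
Visit T.
Full post-order sequence: N, C, Z, P, B, L, H, K, R, M, T.

C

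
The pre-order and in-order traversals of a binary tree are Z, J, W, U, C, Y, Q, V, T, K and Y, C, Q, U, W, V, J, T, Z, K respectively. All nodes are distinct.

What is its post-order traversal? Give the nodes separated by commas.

The first element of pre-order is the root; it splits in-order into left and right subtrees.
Root Z: left subtree has 8 nodes {Y, C, Q, U, W, V, J, T}, right has 1 {K}.
  Root J: left subtree has 6 nodes {Y, C, Q, U, W, V}, right has 1 {T}.
    Root W: left subtree has 4 nodes {Y, C, Q, U}, right has 1 {V}.
      Root U: left subtree has 3 nodes {Y, C, Q}, right has 0 { }.
        Root C: left subtree has 1 node {Y}, right has 1 {Q}.

Y, Q, C, U, V, W, T, J, K, Z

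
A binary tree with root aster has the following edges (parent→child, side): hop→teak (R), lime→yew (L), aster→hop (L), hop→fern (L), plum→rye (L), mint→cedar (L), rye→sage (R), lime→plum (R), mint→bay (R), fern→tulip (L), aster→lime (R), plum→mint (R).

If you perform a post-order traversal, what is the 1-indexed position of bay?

9

Post-order visits the left subtree, then the right subtree, then the node.
At aster: go left to hop.
  At hop: go left to fern.
    At fern: go left to tulip.
      tulip is a leaf — visit tulip.
    At fern: no right child.
    Visit fern.
  At hop: go right to teak.
    teak is a leaf — visit teak.
  Visit hop.
At aster: go right to lime.
  At lime: go left to yew.
    yew is a leaf — visit yew.
  At lime: go right to plum.
    At plum: go left to rye.
      At rye: no left child.
      At rye: go right to sage.
        sage is a leaf — visit sage.
      Visit rye.
    At plum: go right to mint.
      At mint: go left to cedar.
        cedar is a leaf — visit cedar.
      At mint: go right to bay.
        bay is a leaf — visit bay.
      Visit mint.
    Visit plum.
  Visit lime.
Visit aster.
Full post-order sequence: tulip, fern, teak, hop, yew, sage, rye, cedar, bay, mint, plum, lime, aster.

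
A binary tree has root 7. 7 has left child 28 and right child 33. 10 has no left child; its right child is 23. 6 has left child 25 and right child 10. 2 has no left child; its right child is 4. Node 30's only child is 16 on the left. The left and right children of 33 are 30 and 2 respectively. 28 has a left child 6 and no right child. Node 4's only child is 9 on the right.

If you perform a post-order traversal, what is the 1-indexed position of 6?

4

Post-order visits the left subtree, then the right subtree, then the node.
At 7: go left to 28.
  At 28: go left to 6.
    At 6: go left to 25.
      25 is a leaf — visit 25.
    At 6: go right to 10.
      At 10: no left child.
      At 10: go right to 23.
        23 is a leaf — visit 23.
      Visit 10.
    Visit 6.
  At 28: no right child.
  Visit 28.
At 7: go right to 33.
  At 33: go left to 30.
    At 30: go left to 16.
      16 is a leaf — visit 16.
    At 30: no right child.
    Visit 30.
  At 33: go right to 2.
    At 2: no left child.
    At 2: go right to 4.
      At 4: no left child.
      At 4: go right to 9.
        9 is a leaf — visit 9.
      Visit 4.
    Visit 2.
  Visit 33.
Visit 7.
Full post-order sequence: 25, 23, 10, 6, 28, 16, 30, 9, 4, 2, 33, 7.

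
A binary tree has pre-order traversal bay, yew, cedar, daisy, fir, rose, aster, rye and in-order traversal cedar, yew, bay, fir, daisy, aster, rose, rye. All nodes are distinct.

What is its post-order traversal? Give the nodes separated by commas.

cedar, yew, fir, aster, rye, rose, daisy, bay

The first element of pre-order is the root; it splits in-order into left and right subtrees.
Root bay: left subtree has 2 nodes {cedar, yew}, right has 5 {fir, daisy, aster, rose, rye}.
  Root yew: left subtree has 1 node {cedar}, right has 0 { }.
  Root daisy: left subtree has 1 node {fir}, right has 3 {aster, rose, rye}.
    Root rose: left subtree has 1 node {aster}, right has 1 {rye}.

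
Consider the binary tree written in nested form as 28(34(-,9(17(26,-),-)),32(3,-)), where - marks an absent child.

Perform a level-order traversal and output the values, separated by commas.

Level-order visits nodes level by level from the root, left to right within each level.
Level 0: 28
Level 1: 34, 32
Level 2: 9, 3
Level 3: 17
Level 4: 26

28, 34, 32, 9, 3, 17, 26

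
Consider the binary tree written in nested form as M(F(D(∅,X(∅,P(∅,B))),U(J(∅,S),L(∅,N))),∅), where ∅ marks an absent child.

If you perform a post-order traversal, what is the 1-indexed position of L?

Post-order visits the left subtree, then the right subtree, then the node.
At M: go left to F.
  At F: go left to D.
    At D: no left child.
    At D: go right to X.
      At X: no left child.
      At X: go right to P.
        At P: no left child.
        At P: go right to B.
          B is a leaf — visit B.
        Visit P.
      Visit X.
    Visit D.
  At F: go right to U.
    At U: go left to J.
      At J: no left child.
      At J: go right to S.
        S is a leaf — visit S.
      Visit J.
    At U: go right to L.
      At L: no left child.
      At L: go right to N.
        N is a leaf — visit N.
      Visit L.
    Visit U.
  Visit F.
At M: no right child.
Visit M.
Full post-order sequence: B, P, X, D, S, J, N, L, U, F, M.

8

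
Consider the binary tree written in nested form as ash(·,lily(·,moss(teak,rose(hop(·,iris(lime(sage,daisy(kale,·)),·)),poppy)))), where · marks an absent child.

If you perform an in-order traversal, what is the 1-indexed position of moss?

In-order visits the left subtree, then the node, then the right subtree.
At ash: no left child.
Visit ash.
At ash: go right to lily.
  At lily: no left child.
  Visit lily.
  At lily: go right to moss.
    At moss: go left to teak.
      teak is a leaf — visit teak.
    Visit moss.
    At moss: go right to rose.
      At rose: go left to hop.
        At hop: no left child.
        Visit hop.
        At hop: go right to iris.
          At iris: go left to lime.
            At lime: go left to sage.
              sage is a leaf — visit sage.
            Visit lime.
            At lime: go right to daisy.
              At daisy: go left to kale.
                kale is a leaf — visit kale.
              Visit daisy.
              At daisy: no right child.
          Visit iris.
          At iris: no right child.
      Visit rose.
      At rose: go right to poppy.
        poppy is a leaf — visit poppy.
Full in-order sequence: ash, lily, teak, moss, hop, sage, lime, kale, daisy, iris, rose, poppy.

4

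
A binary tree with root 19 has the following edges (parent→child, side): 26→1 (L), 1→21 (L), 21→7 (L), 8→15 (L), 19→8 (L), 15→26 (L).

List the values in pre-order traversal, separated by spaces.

19 8 15 26 1 21 7

Pre-order visits the node, then its left subtree, then its right subtree.
Visit 19.
At 19: go left to 8.
  Visit 8.
  At 8: go left to 15.
    Visit 15.
    At 15: go left to 26.
      Visit 26.
      At 26: go left to 1.
        Visit 1.
        At 1: go left to 21.
          Visit 21.
          At 21: go left to 7.
            7 is a leaf — visit 7.
          At 21: no right child.
        At 1: no right child.
      At 26: no right child.
    At 15: no right child.
  At 8: no right child.
At 19: no right child.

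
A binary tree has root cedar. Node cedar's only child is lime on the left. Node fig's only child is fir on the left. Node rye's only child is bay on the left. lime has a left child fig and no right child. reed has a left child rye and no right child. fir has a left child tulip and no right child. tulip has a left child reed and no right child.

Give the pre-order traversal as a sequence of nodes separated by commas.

cedar, lime, fig, fir, tulip, reed, rye, bay

Pre-order visits the node, then its left subtree, then its right subtree.
Visit cedar.
At cedar: go left to lime.
  Visit lime.
  At lime: go left to fig.
    Visit fig.
    At fig: go left to fir.
      Visit fir.
      At fir: go left to tulip.
        Visit tulip.
        At tulip: go left to reed.
          Visit reed.
          At reed: go left to rye.
            Visit rye.
            At rye: go left to bay.
              bay is a leaf — visit bay.
            At rye: no right child.
          At reed: no right child.
        At tulip: no right child.
      At fir: no right child.
    At fig: no right child.
  At lime: no right child.
At cedar: no right child.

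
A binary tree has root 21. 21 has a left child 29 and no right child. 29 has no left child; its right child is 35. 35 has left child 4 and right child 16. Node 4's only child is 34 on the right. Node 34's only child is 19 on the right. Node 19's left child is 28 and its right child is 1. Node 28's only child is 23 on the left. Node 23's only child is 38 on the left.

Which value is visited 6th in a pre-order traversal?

Pre-order visits the node, then its left subtree, then its right subtree.
Visit 21.
At 21: go left to 29.
  Visit 29.
  At 29: no left child.
  At 29: go right to 35.
    Visit 35.
    At 35: go left to 4.
      Visit 4.
      At 4: no left child.
      At 4: go right to 34.
        Visit 34.
        At 34: no left child.
        At 34: go right to 19.
          Visit 19.
          At 19: go left to 28.
            Visit 28.
            At 28: go left to 23.
              Visit 23.
              At 23: go left to 38.
                38 is a leaf — visit 38.
              At 23: no right child.
            At 28: no right child.
          At 19: go right to 1.
            1 is a leaf — visit 1.
    At 35: go right to 16.
      16 is a leaf — visit 16.
At 21: no right child.
Full pre-order sequence: 21, 29, 35, 4, 34, 19, 28, 23, 38, 1, 16.

19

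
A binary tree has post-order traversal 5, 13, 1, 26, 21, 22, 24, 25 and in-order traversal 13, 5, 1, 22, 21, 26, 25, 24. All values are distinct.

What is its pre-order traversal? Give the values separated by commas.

25, 22, 1, 13, 5, 21, 26, 24

The last element of post-order is the root; it splits in-order into left and right subtrees.
Root 25: left subtree has 6 nodes {13, 5, 1, 22, 21, 26}, right has 1 {24}.
  Root 22: left subtree has 3 nodes {13, 5, 1}, right has 2 {21, 26}.
    Root 1: left subtree has 2 nodes {13, 5}, right has 0 { }.
      Root 13: left subtree has 0 nodes { }, right has 1 {5}.
    Root 21: left subtree has 0 nodes { }, right has 1 {26}.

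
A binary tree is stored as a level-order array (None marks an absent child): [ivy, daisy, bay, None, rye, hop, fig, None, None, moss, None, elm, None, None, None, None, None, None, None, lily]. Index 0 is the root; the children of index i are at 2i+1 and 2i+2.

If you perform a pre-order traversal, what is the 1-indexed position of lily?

Pre-order visits the node, then its left subtree, then its right subtree.
Visit ivy.
At ivy: go left to daisy.
  Visit daisy.
  At daisy: no left child.
  At daisy: go right to rye.
    Visit rye.
    At rye: go left to moss.
      Visit moss.
      At moss: go left to lily.
        lily is a leaf — visit lily.
      At moss: no right child.
    At rye: no right child.
At ivy: go right to bay.
  Visit bay.
  At bay: go left to hop.
    Visit hop.
    At hop: go left to elm.
      elm is a leaf — visit elm.
    At hop: no right child.
  At bay: go right to fig.
    fig is a leaf — visit fig.
Full pre-order sequence: ivy, daisy, rye, moss, lily, bay, hop, elm, fig.

5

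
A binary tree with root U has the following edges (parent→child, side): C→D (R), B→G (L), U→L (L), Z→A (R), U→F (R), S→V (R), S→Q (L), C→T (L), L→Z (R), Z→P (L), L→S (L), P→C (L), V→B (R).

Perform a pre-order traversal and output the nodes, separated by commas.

U, L, S, Q, V, B, G, Z, P, C, T, D, A, F

Pre-order visits the node, then its left subtree, then its right subtree.
Visit U.
At U: go left to L.
  Visit L.
  At L: go left to S.
    Visit S.
    At S: go left to Q.
      Q is a leaf — visit Q.
    At S: go right to V.
      Visit V.
      At V: no left child.
      At V: go right to B.
        Visit B.
        At B: go left to G.
          G is a leaf — visit G.
        At B: no right child.
  At L: go right to Z.
    Visit Z.
    At Z: go left to P.
      Visit P.
      At P: go left to C.
        Visit C.
        At C: go left to T.
          T is a leaf — visit T.
        At C: go right to D.
          D is a leaf — visit D.
      At P: no right child.
    At Z: go right to A.
      A is a leaf — visit A.
At U: go right to F.
  F is a leaf — visit F.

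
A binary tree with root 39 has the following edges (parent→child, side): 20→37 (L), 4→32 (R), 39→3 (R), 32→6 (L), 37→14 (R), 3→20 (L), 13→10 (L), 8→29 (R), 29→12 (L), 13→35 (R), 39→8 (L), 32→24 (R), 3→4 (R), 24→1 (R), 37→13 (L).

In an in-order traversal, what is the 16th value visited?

In-order visits the left subtree, then the node, then the right subtree.
At 39: go left to 8.
  At 8: no left child.
  Visit 8.
  At 8: go right to 29.
    At 29: go left to 12.
      12 is a leaf — visit 12.
    Visit 29.
    At 29: no right child.
Visit 39.
At 39: go right to 3.
  At 3: go left to 20.
    At 20: go left to 37.
      At 37: go left to 13.
        At 13: go left to 10.
          10 is a leaf — visit 10.
        Visit 13.
        At 13: go right to 35.
          35 is a leaf — visit 35.
      Visit 37.
      At 37: go right to 14.
        14 is a leaf — visit 14.
    Visit 20.
    At 20: no right child.
  Visit 3.
  At 3: go right to 4.
    At 4: no left child.
    Visit 4.
    At 4: go right to 32.
      At 32: go left to 6.
        6 is a leaf — visit 6.
      Visit 32.
      At 32: go right to 24.
        At 24: no left child.
        Visit 24.
        At 24: go right to 1.
          1 is a leaf — visit 1.
Full in-order sequence: 8, 12, 29, 39, 10, 13, 35, 37, 14, 20, 3, 4, 6, 32, 24, 1.

1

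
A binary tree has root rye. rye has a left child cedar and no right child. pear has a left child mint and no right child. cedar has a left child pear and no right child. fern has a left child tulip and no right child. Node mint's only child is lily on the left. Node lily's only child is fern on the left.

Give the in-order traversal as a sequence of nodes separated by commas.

tulip, fern, lily, mint, pear, cedar, rye

In-order visits the left subtree, then the node, then the right subtree.
At rye: go left to cedar.
  At cedar: go left to pear.
    At pear: go left to mint.
      At mint: go left to lily.
        At lily: go left to fern.
          At fern: go left to tulip.
            tulip is a leaf — visit tulip.
          Visit fern.
          At fern: no right child.
        Visit lily.
        At lily: no right child.
      Visit mint.
      At mint: no right child.
    Visit pear.
    At pear: no right child.
  Visit cedar.
  At cedar: no right child.
Visit rye.
At rye: no right child.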